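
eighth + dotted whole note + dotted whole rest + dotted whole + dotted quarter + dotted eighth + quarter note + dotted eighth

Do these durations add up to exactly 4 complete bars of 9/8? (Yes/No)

No

One bar of 9/8 = 18 sixteenth notes, so 4 bars = 72.
Express everything in sixteenth notes: eighth = 2; dotted whole note = 24; dotted whole rest = 24; dotted whole = 24; dotted quarter = 6; dotted eighth = 3; quarter note = 4; dotted eighth = 3.
Altogether 2 + 24 + 24 + 24 + 6 + 3 + 4 + 3 = 90.
90 exceeds 72, so the answer is No.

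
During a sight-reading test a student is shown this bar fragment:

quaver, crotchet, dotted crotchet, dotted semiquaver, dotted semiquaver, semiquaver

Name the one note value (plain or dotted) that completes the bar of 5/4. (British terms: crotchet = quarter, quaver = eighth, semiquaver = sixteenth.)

quarter note

The bar of 5/4 = 40 thirty-second notes.
Each duration in thirty-second notes: quaver = 4; crotchet = 8; dotted crotchet = 12; dotted semiquaver = 3; dotted semiquaver = 3; semiquaver = 2.
Altogether 4 + 8 + 12 + 3 + 3 + 2 = 32.
Remaining: 40 − 32 = 8 thirty-second notes, which is a quarter note.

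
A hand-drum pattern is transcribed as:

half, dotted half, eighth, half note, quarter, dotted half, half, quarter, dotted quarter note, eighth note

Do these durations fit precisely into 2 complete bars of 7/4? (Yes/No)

No

One bar of 7/4 = 14 eighth notes, so 2 bars = 28.
Each duration in eighth notes: half = 4; dotted half = 6; eighth = 1; half note = 4; quarter = 2; dotted half = 6; half = 4; quarter = 2; dotted quarter note = 3; eighth note = 1.
Adding: 4 + 6 + 1 + 4 + 2 + 6 + 4 + 2 + 3 + 1 = 33.
33 exceeds 28, so the answer is No.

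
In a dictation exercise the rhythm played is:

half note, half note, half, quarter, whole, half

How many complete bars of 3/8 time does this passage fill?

8

One bar of 3/8 = 3 eighth notes.
Each duration in eighth notes: half note = 4; half note = 4; half = 4; quarter = 2; whole = 8; half = 4.
Sum: 4 + 4 + 4 + 2 + 8 + 4 = 26.
26 ÷ 3 = 8 complete bars with 2 left over.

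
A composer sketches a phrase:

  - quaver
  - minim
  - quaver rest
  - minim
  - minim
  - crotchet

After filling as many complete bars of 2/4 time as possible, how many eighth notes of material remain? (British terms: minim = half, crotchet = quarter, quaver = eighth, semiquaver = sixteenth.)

One bar of 2/4 = 4 eighth notes.
Working in eighth notes: quaver = 1; minim = 4; quaver rest = 1; minim = 4; minim = 4; crotchet = 2.
Adding: 1 + 4 + 1 + 4 + 4 + 2 = 16.
16 ÷ 4 = 4 complete bars with 0 eighth notes remaining.

0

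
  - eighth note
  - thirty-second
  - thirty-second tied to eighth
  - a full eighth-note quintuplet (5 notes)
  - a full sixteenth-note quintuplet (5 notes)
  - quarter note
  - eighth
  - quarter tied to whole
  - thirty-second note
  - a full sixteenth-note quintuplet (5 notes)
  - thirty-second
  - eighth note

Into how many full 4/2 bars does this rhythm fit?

One bar of 4/2 = 64 thirty-second notes.
Express everything in thirty-second notes: eighth note = 4; thirty-second = 1; thirty-second tied to eighth (thirty-second + eighth) = 5; a full eighth-note quintuplet (5 notes) (five quintuplet eighths span one half) = 16; a full sixteenth-note quintuplet (5 notes) (five quintuplet sixteenths span one quarter) = 8; quarter note = 8; eighth = 4; quarter tied to whole (quarter + whole) = 40; thirty-second note = 1; a full sixteenth-note quintuplet (5 notes) (five quintuplet sixteenths span one quarter) = 8; thirty-second = 1; eighth note = 4.
Altogether 4 + 1 + 5 + 16 + 8 + 8 + 4 + 40 + 1 + 8 + 1 + 4 = 100.
100 ÷ 64 = 1 complete bar with 36 left over.

1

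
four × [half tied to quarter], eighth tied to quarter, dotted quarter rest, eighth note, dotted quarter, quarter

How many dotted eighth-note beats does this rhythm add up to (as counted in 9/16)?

24

One dotted eighth-note beat = 3 sixteenth notes.
Express everything in sixteenth notes: half tied to quarter (half + quarter) = 12; half tied to quarter (half + quarter) = 12; half tied to quarter (half + quarter) = 12; half tied to quarter (half + quarter) = 12; eighth tied to quarter (eighth + quarter) = 6; dotted quarter rest = 6; eighth note = 2; dotted quarter = 6; quarter = 4.
Altogether 12 + 12 + 12 + 12 + 6 + 6 + 2 + 6 + 4 = 72.
72 ÷ 3 = 24 beats.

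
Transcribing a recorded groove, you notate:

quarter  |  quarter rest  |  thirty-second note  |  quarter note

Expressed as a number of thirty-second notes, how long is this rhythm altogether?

25

Each duration in thirty-second notes: quarter = 8; quarter rest = 8; thirty-second note = 1; quarter note = 8.
Adding: 8 + 8 + 1 + 8 = 25 thirty-second notes.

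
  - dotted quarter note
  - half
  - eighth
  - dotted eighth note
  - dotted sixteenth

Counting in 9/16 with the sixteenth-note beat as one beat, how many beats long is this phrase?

One sixteenth-note beat = 2 thirty-second notes.
Working in thirty-second notes: dotted quarter note = 12; half = 16; eighth = 4; dotted eighth note = 6; dotted sixteenth = 3.
Total: 12 + 16 + 4 + 6 + 3 = 41.
41 ÷ 2 = 20.5 beats.

20.5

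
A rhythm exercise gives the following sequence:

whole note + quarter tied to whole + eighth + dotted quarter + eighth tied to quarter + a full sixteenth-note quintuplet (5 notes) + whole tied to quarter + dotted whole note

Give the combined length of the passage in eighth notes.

49

Each duration in eighth notes: whole note = 8; quarter tied to whole (quarter + whole) = 10; eighth = 1; dotted quarter = 3; eighth tied to quarter (eighth + quarter) = 3; a full sixteenth-note quintuplet (5 notes) (five quintuplet sixteenths span one quarter) = 2; whole tied to quarter (whole + quarter) = 10; dotted whole note = 12.
Sum: 8 + 10 + 1 + 3 + 3 + 2 + 10 + 12 = 49 eighth notes.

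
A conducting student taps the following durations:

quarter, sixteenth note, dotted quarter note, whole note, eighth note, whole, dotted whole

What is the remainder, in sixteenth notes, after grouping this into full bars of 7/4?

One bar of 7/4 = 28 sixteenth notes.
Express everything in sixteenth notes: quarter = 4; sixteenth note = 1; dotted quarter note = 6; whole note = 16; eighth note = 2; whole = 16; dotted whole = 24.
Altogether 4 + 1 + 6 + 16 + 2 + 16 + 24 = 69.
69 ÷ 28 = 2 complete bars with 13 sixteenth notes remaining.

13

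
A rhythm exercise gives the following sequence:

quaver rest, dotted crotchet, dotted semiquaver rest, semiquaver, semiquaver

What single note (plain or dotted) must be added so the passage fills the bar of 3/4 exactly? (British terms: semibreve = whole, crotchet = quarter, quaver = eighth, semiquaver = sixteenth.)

The bar of 3/4 = 24 thirty-second notes.
Convert each value to thirty-second notes: quaver rest = 4; dotted crotchet = 12; dotted semiquaver rest = 3; semiquaver = 2; semiquaver = 2.
Altogether 4 + 12 + 3 + 2 + 2 = 23.
Remaining: 24 − 23 = 1 thirty-second note, which is a thirty-second note.

thirty-second note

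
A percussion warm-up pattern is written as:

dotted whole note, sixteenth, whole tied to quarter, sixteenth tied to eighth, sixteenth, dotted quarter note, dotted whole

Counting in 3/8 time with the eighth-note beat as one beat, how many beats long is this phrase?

One eighth-note beat = 2 sixteenth notes.
Each duration in sixteenth notes: dotted whole note = 24; sixteenth = 1; whole tied to quarter (whole + quarter) = 20; sixteenth tied to eighth (sixteenth + eighth) = 3; sixteenth = 1; dotted quarter note = 6; dotted whole = 24.
Sum: 24 + 1 + 20 + 3 + 1 + 6 + 24 = 79.
79 ÷ 2 = 39.5 beats.

39.5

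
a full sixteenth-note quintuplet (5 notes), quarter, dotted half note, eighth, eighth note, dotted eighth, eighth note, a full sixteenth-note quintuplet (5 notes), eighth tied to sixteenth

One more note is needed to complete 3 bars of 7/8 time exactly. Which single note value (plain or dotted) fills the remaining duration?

3 bars of 7/8 = 42 sixteenth notes.
In sixteenth notes: a full sixteenth-note quintuplet (5 notes) (five quintuplet sixteenths span one quarter) = 4; quarter = 4; dotted half note = 12; eighth = 2; eighth note = 2; dotted eighth = 3; eighth note = 2; a full sixteenth-note quintuplet (5 notes) (five quintuplet sixteenths span one quarter) = 4; eighth tied to sixteenth (eighth + sixteenth) = 3.
Adding: 4 + 4 + 12 + 2 + 2 + 3 + 2 + 4 + 3 = 36.
Remaining: 42 − 36 = 6 sixteenth notes, which is a dotted quarter note.

dotted quarter note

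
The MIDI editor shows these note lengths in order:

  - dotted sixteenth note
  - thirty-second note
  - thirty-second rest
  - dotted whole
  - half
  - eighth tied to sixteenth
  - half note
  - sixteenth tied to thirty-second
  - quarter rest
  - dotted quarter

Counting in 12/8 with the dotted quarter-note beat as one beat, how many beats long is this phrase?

One dotted quarter-note beat = 12 thirty-second notes.
Convert each value to thirty-second notes: dotted sixteenth note = 3; thirty-second note = 1; thirty-second rest = 1; dotted whole = 48; half = 16; eighth tied to sixteenth (eighth + sixteenth) = 6; half note = 16; sixteenth tied to thirty-second (sixteenth + thirty-second) = 3; quarter rest = 8; dotted quarter = 12.
Altogether 3 + 1 + 1 + 48 + 16 + 6 + 16 + 3 + 8 + 12 = 114.
114 ÷ 12 = 9.5 beats.

9.5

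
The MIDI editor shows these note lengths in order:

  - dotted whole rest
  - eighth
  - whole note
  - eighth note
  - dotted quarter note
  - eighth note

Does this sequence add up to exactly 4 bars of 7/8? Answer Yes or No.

No

One bar of 7/8 = 7 eighth notes, so 4 bars = 28.
In eighth notes: dotted whole rest = 12; eighth = 1; whole note = 8; eighth note = 1; dotted quarter note = 3; eighth note = 1.
Altogether 12 + 1 + 8 + 1 + 3 + 1 = 26.
26 falls short of 28, so the answer is No.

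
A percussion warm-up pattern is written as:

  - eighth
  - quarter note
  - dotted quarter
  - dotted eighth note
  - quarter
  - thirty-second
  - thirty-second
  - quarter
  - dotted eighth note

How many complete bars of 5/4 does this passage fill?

One bar of 5/4 = 40 thirty-second notes.
In thirty-second notes: eighth = 4; quarter note = 8; dotted quarter = 12; dotted eighth note = 6; quarter = 8; thirty-second = 1; thirty-second = 1; quarter = 8; dotted eighth note = 6.
Adding: 4 + 8 + 12 + 6 + 8 + 1 + 1 + 8 + 6 = 54.
54 ÷ 40 = 1 complete bar with 14 left over.

1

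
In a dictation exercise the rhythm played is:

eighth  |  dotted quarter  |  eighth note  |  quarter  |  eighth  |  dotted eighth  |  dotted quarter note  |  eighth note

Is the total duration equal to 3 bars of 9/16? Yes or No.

One bar of 9/16 = 9 sixteenth notes, so 3 bars = 27.
Working in sixteenth notes: eighth = 2; dotted quarter = 6; eighth note = 2; quarter = 4; eighth = 2; dotted eighth = 3; dotted quarter note = 6; eighth note = 2.
Adding: 2 + 6 + 2 + 4 + 2 + 3 + 6 + 2 = 27.
27 equals 27, so the answer is Yes.

Yes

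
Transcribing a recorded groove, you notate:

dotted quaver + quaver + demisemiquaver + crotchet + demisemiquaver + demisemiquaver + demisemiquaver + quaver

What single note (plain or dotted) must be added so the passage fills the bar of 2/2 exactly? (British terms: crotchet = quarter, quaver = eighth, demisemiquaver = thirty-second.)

dotted eighth note

The bar of 2/2 = 32 thirty-second notes.
Convert each value to thirty-second notes: dotted quaver = 6; quaver = 4; demisemiquaver = 1; crotchet = 8; demisemiquaver = 1; demisemiquaver = 1; demisemiquaver = 1; quaver = 4.
Altogether 6 + 4 + 1 + 8 + 1 + 1 + 1 + 4 = 26.
Remaining: 32 − 26 = 6 thirty-second notes, which is a dotted eighth note.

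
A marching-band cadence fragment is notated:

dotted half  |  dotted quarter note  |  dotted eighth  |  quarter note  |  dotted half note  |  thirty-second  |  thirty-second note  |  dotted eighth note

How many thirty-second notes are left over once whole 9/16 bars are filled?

One bar of 9/16 = 18 thirty-second notes.
Working in thirty-second notes: dotted half = 24; dotted quarter note = 12; dotted eighth = 6; quarter note = 8; dotted half note = 24; thirty-second = 1; thirty-second note = 1; dotted eighth note = 6.
Adding: 24 + 12 + 6 + 8 + 24 + 1 + 1 + 6 = 82.
82 ÷ 18 = 4 complete bars with 10 thirty-second notes remaining.

10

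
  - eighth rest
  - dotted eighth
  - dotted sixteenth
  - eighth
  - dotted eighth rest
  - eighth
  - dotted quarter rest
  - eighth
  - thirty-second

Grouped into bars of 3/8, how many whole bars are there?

3

One bar of 3/8 = 12 thirty-second notes.
In thirty-second notes: eighth rest = 4; dotted eighth = 6; dotted sixteenth = 3; eighth = 4; dotted eighth rest = 6; eighth = 4; dotted quarter rest = 12; eighth = 4; thirty-second = 1.
Adding: 4 + 6 + 3 + 4 + 6 + 4 + 12 + 4 + 1 = 44.
44 ÷ 12 = 3 complete bars with 8 left over.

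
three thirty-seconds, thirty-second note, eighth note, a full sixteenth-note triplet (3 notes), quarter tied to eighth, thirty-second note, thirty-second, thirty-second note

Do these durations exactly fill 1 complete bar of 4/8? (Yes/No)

No

One bar of 4/8 = 16 thirty-second notes.
Express everything in thirty-second notes: thirty-second = 1; thirty-second = 1; thirty-second = 1; thirty-second note = 1; eighth note = 4; a full sixteenth-note triplet (3 notes) (three triplet sixteenths span one eighth) = 4; quarter tied to eighth (quarter + eighth) = 12; thirty-second note = 1; thirty-second = 1; thirty-second note = 1.
Adding: 1 + 1 + 1 + 1 + 4 + 4 + 12 + 1 + 1 + 1 = 27.
27 exceeds 16, so the answer is No.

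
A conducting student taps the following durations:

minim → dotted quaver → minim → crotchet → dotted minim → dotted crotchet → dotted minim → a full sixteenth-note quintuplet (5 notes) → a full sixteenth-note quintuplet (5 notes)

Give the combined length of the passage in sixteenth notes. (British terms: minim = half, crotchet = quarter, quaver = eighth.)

Working in sixteenth notes: minim = 8; dotted quaver = 3; minim = 8; crotchet = 4; dotted minim = 12; dotted crotchet = 6; dotted minim = 12; a full sixteenth-note quintuplet (5 notes) (five quintuplet sixteenths span one quarter) = 4; a full sixteenth-note quintuplet (5 notes) (five quintuplet sixteenths span one quarter) = 4.
Altogether 8 + 3 + 8 + 4 + 12 + 6 + 12 + 4 + 4 = 61 sixteenth notes.

61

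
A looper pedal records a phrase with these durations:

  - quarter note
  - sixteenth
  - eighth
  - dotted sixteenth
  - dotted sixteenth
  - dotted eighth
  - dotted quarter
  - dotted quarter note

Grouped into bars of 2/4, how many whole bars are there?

3

One bar of 2/4 = 16 thirty-second notes.
Each duration in thirty-second notes: quarter note = 8; sixteenth = 2; eighth = 4; dotted sixteenth = 3; dotted sixteenth = 3; dotted eighth = 6; dotted quarter = 12; dotted quarter note = 12.
Altogether 8 + 2 + 4 + 3 + 3 + 6 + 12 + 12 = 50.
50 ÷ 16 = 3 complete bars with 2 left over.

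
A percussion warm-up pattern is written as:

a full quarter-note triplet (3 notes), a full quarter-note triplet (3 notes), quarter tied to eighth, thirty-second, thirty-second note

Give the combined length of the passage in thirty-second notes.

46

Express everything in thirty-second notes: a full quarter-note triplet (3 notes) (three triplet quarters span one half) = 16; a full quarter-note triplet (3 notes) (three triplet quarters span one half) = 16; quarter tied to eighth (quarter + eighth) = 12; thirty-second = 1; thirty-second note = 1.
Adding: 16 + 16 + 12 + 1 + 1 = 46 thirty-second notes.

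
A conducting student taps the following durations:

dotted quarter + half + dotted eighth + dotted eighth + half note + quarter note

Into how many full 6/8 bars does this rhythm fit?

2

One bar of 6/8 = 12 sixteenth notes.
Convert each value to sixteenth notes: dotted quarter = 6; half = 8; dotted eighth = 3; dotted eighth = 3; half note = 8; quarter note = 4.
Total: 6 + 8 + 3 + 3 + 8 + 4 = 32.
32 ÷ 12 = 2 complete bars with 8 left over.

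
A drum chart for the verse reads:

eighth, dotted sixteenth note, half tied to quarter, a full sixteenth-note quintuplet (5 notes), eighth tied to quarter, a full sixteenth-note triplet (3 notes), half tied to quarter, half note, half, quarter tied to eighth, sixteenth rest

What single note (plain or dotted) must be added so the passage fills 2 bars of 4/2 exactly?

2 bars of 4/2 = 128 thirty-second notes.
Working in thirty-second notes: eighth = 4; dotted sixteenth note = 3; half tied to quarter (half + quarter) = 24; a full sixteenth-note quintuplet (5 notes) (five quintuplet sixteenths span one quarter) = 8; eighth tied to quarter (eighth + quarter) = 12; a full sixteenth-note triplet (3 notes) (three triplet sixteenths span one eighth) = 4; half tied to quarter (half + quarter) = 24; half note = 16; half = 16; quarter tied to eighth (quarter + eighth) = 12; sixteenth rest = 2.
Total: 4 + 3 + 24 + 8 + 12 + 4 + 24 + 16 + 16 + 12 + 2 = 125.
Remaining: 128 − 125 = 3 thirty-second notes, which is a dotted sixteenth note.

dotted sixteenth note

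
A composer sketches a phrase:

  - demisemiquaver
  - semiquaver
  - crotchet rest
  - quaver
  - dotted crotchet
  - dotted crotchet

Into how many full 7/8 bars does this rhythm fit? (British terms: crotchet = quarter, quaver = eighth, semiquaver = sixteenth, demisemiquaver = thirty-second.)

1

One bar of 7/8 = 28 thirty-second notes.
Express everything in thirty-second notes: demisemiquaver = 1; semiquaver = 2; crotchet rest = 8; quaver = 4; dotted crotchet = 12; dotted crotchet = 12.
Altogether 1 + 2 + 8 + 4 + 12 + 12 = 39.
39 ÷ 28 = 1 complete bar with 11 left over.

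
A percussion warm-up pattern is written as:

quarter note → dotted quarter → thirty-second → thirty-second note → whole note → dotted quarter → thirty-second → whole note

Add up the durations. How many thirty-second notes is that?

99

Working in thirty-second notes: quarter note = 8; dotted quarter = 12; thirty-second = 1; thirty-second note = 1; whole note = 32; dotted quarter = 12; thirty-second = 1; whole note = 32.
Total: 8 + 12 + 1 + 1 + 32 + 12 + 1 + 32 = 99 thirty-second notes.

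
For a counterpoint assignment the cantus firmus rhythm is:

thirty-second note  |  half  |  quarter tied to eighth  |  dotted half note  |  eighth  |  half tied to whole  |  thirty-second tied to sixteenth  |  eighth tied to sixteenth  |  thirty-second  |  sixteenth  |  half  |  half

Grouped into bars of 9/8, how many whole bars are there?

4

One bar of 9/8 = 36 thirty-second notes.
Express everything in thirty-second notes: thirty-second note = 1; half = 16; quarter tied to eighth (quarter + eighth) = 12; dotted half note = 24; eighth = 4; half tied to whole (half + whole) = 48; thirty-second tied to sixteenth (thirty-second + sixteenth) = 3; eighth tied to sixteenth (eighth + sixteenth) = 6; thirty-second = 1; sixteenth = 2; half = 16; half = 16.
Total: 1 + 16 + 12 + 24 + 4 + 48 + 3 + 6 + 1 + 2 + 16 + 16 = 149.
149 ÷ 36 = 4 complete bars with 5 left over.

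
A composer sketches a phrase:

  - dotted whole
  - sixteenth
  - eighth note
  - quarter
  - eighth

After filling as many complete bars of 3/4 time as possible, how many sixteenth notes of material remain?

One bar of 3/4 = 12 sixteenth notes.
In sixteenth notes: dotted whole = 24; sixteenth = 1; eighth note = 2; quarter = 4; eighth = 2.
Adding: 24 + 1 + 2 + 4 + 2 = 33.
33 ÷ 12 = 2 complete bars with 9 sixteenth notes remaining.

9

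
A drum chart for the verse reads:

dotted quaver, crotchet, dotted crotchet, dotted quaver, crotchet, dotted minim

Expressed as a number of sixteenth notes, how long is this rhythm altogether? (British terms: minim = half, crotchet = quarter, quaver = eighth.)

In sixteenth notes: dotted quaver = 3; crotchet = 4; dotted crotchet = 6; dotted quaver = 3; crotchet = 4; dotted minim = 12.
Altogether 3 + 4 + 6 + 3 + 4 + 12 = 32 sixteenth notes.

32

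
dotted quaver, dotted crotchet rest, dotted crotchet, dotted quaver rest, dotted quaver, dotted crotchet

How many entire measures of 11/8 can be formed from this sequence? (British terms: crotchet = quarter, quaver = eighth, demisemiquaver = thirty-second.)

1

One bar of 11/8 = 22 sixteenth notes.
Express everything in sixteenth notes: dotted quaver = 3; dotted crotchet rest = 6; dotted crotchet = 6; dotted quaver rest = 3; dotted quaver = 3; dotted crotchet = 6.
Adding: 3 + 6 + 6 + 3 + 3 + 6 = 27.
27 ÷ 22 = 1 complete bar with 5 left over.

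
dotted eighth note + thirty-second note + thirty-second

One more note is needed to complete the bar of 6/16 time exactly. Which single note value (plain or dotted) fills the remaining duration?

The bar of 6/16 = 12 thirty-second notes.
Convert each value to thirty-second notes: dotted eighth note = 6; thirty-second note = 1; thirty-second = 1.
Sum: 6 + 1 + 1 = 8.
Remaining: 12 − 8 = 4 thirty-second notes, which is a eighth note.

eighth note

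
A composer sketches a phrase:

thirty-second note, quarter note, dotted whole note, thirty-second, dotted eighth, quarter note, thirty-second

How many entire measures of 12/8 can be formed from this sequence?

1

One bar of 12/8 = 48 thirty-second notes.
Convert each value to thirty-second notes: thirty-second note = 1; quarter note = 8; dotted whole note = 48; thirty-second = 1; dotted eighth = 6; quarter note = 8; thirty-second = 1.
Altogether 1 + 8 + 48 + 1 + 6 + 8 + 1 = 73.
73 ÷ 48 = 1 complete bar with 25 left over.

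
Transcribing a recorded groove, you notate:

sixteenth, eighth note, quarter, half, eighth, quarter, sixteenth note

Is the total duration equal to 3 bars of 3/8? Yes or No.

One bar of 3/8 = 6 sixteenth notes, so 3 bars = 18.
Working in sixteenth notes: sixteenth = 1; eighth note = 2; quarter = 4; half = 8; eighth = 2; quarter = 4; sixteenth note = 1.
Total: 1 + 2 + 4 + 8 + 2 + 4 + 1 = 22.
22 exceeds 18, so the answer is No.

No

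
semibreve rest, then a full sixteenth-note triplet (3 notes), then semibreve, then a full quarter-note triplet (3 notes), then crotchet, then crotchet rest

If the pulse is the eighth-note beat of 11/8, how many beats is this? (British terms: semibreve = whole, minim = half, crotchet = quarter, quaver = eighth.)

25

One eighth-note beat = 2 sixteenth notes.
Convert each value to sixteenth notes: semibreve rest = 16; a full sixteenth-note triplet (3 notes) (three triplet sixteenths span one eighth) = 2; semibreve = 16; a full quarter-note triplet (3 notes) (three triplet quarters span one half) = 8; crotchet = 4; crotchet rest = 4.
Adding: 16 + 2 + 16 + 8 + 4 + 4 = 50.
50 ÷ 2 = 25 beats.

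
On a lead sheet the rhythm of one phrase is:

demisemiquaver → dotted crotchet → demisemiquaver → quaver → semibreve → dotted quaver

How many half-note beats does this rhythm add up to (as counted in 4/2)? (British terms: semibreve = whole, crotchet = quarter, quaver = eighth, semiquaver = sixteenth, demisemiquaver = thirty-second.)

One half-note beat = 16 thirty-second notes.
Convert each value to thirty-second notes: demisemiquaver = 1; dotted crotchet = 12; demisemiquaver = 1; quaver = 4; semibreve = 32; dotted quaver = 6.
Total: 1 + 12 + 1 + 4 + 32 + 6 = 56.
56 ÷ 16 = 3.5 beats.

3.5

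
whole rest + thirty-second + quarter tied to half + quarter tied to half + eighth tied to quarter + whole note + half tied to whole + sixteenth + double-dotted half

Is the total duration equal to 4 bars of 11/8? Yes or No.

No

One bar of 11/8 = 44 thirty-second notes, so 4 bars = 176.
In thirty-second notes: whole rest = 32; thirty-second = 1; quarter tied to half (quarter + half) = 24; quarter tied to half (quarter + half) = 24; eighth tied to quarter (eighth + quarter) = 12; whole note = 32; half tied to whole (half + whole) = 48; sixteenth = 2; double-dotted half = 28.
Total: 32 + 1 + 24 + 24 + 12 + 32 + 48 + 2 + 28 = 203.
203 exceeds 176, so the answer is No.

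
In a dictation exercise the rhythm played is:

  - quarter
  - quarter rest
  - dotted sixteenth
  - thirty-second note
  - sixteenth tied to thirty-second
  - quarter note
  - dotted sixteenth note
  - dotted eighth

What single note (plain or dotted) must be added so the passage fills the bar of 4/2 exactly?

The bar of 4/2 = 64 thirty-second notes.
Each duration in thirty-second notes: quarter = 8; quarter rest = 8; dotted sixteenth = 3; thirty-second note = 1; sixteenth tied to thirty-second (sixteenth + thirty-second) = 3; quarter note = 8; dotted sixteenth note = 3; dotted eighth = 6.
Sum: 8 + 8 + 3 + 1 + 3 + 8 + 3 + 6 = 40.
Remaining: 64 − 40 = 24 thirty-second notes, which is a dotted half note.

dotted half note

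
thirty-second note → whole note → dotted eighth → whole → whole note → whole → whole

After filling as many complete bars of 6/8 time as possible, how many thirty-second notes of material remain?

23

One bar of 6/8 = 24 thirty-second notes.
Each duration in thirty-second notes: thirty-second note = 1; whole note = 32; dotted eighth = 6; whole = 32; whole note = 32; whole = 32; whole = 32.
Adding: 1 + 32 + 6 + 32 + 32 + 32 + 32 = 167.
167 ÷ 24 = 6 complete bars with 23 thirty-second notes remaining.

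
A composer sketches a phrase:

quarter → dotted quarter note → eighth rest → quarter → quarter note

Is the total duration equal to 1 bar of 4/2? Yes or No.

One bar of 4/2 = 16 eighth notes.
In eighth notes: quarter = 2; dotted quarter note = 3; eighth rest = 1; quarter = 2; quarter note = 2.
Total: 2 + 3 + 1 + 2 + 2 = 10.
10 falls short of 16, so the answer is No.

No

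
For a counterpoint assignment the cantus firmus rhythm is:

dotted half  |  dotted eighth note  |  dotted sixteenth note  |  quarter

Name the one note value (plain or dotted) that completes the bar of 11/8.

The bar of 11/8 = 44 thirty-second notes.
Working in thirty-second notes: dotted half = 24; dotted eighth note = 6; dotted sixteenth note = 3; quarter = 8.
Adding: 24 + 6 + 3 + 8 = 41.
Remaining: 44 − 41 = 3 thirty-second notes, which is a dotted sixteenth note.

dotted sixteenth note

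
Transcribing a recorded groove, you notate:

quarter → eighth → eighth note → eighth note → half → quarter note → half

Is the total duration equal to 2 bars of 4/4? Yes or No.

One bar of 4/4 = 8 eighth notes, so 2 bars = 16.
In eighth notes: quarter = 2; eighth = 1; eighth note = 1; eighth note = 1; half = 4; quarter note = 2; half = 4.
Altogether 2 + 1 + 1 + 1 + 4 + 2 + 4 = 15.
15 falls short of 16, so the answer is No.

No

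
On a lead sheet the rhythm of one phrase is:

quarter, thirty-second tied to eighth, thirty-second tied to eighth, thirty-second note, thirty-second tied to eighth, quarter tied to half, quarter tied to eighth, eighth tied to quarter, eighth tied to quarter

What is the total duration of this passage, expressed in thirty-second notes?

Express everything in thirty-second notes: quarter = 8; thirty-second tied to eighth (thirty-second + eighth) = 5; thirty-second tied to eighth (thirty-second + eighth) = 5; thirty-second note = 1; thirty-second tied to eighth (thirty-second + eighth) = 5; quarter tied to half (quarter + half) = 24; quarter tied to eighth (quarter + eighth) = 12; eighth tied to quarter (eighth + quarter) = 12; eighth tied to quarter (eighth + quarter) = 12.
Sum: 8 + 5 + 5 + 1 + 5 + 24 + 12 + 12 + 12 = 84 thirty-second notes.

84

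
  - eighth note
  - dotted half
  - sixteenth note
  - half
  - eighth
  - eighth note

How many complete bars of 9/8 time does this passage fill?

1

One bar of 9/8 = 18 sixteenth notes.
Express everything in sixteenth notes: eighth note = 2; dotted half = 12; sixteenth note = 1; half = 8; eighth = 2; eighth note = 2.
Total: 2 + 12 + 1 + 8 + 2 + 2 = 27.
27 ÷ 18 = 1 complete bar with 9 left over.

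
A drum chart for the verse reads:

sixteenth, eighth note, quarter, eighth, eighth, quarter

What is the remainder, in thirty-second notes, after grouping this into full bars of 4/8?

14

One bar of 4/8 = 8 sixteenth notes.
Express everything in sixteenth notes: sixteenth = 1; eighth note = 2; quarter = 4; eighth = 2; eighth = 2; quarter = 4.
Adding: 1 + 2 + 4 + 2 + 2 + 4 = 15.
15 ÷ 8 = 1 complete bar with 7 sixteenth notes remaining = 14 thirty-second notes.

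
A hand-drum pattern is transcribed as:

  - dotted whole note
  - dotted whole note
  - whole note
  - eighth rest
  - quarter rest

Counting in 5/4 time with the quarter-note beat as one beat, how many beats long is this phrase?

17.5

One quarter-note beat = 2 eighth notes.
Express everything in eighth notes: dotted whole note = 12; dotted whole note = 12; whole note = 8; eighth rest = 1; quarter rest = 2.
Adding: 12 + 12 + 8 + 1 + 2 = 35.
35 ÷ 2 = 17.5 beats.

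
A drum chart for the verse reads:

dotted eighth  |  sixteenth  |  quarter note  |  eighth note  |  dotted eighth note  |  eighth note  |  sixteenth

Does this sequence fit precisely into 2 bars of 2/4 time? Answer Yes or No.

One bar of 2/4 = 8 sixteenth notes, so 2 bars = 16.
Convert each value to sixteenth notes: dotted eighth = 3; sixteenth = 1; quarter note = 4; eighth note = 2; dotted eighth note = 3; eighth note = 2; sixteenth = 1.
Sum: 3 + 1 + 4 + 2 + 3 + 2 + 1 = 16.
16 equals 16, so the answer is Yes.

Yes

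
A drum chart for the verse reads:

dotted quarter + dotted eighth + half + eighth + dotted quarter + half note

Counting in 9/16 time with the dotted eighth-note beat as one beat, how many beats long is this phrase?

One dotted eighth-note beat = 3 sixteenth notes.
In sixteenth notes: dotted quarter = 6; dotted eighth = 3; half = 8; eighth = 2; dotted quarter = 6; half note = 8.
Adding: 6 + 3 + 8 + 2 + 6 + 8 = 33.
33 ÷ 3 = 11 beats.

11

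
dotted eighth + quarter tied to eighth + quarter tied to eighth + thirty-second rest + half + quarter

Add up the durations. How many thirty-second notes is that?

Express everything in thirty-second notes: dotted eighth = 6; quarter tied to eighth (quarter + eighth) = 12; quarter tied to eighth (quarter + eighth) = 12; thirty-second rest = 1; half = 16; quarter = 8.
Sum: 6 + 12 + 12 + 1 + 16 + 8 = 55 thirty-second notes.

55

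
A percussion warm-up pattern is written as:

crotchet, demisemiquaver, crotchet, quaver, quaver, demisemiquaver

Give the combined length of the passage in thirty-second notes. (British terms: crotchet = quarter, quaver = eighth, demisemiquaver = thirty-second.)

In thirty-second notes: crotchet = 8; demisemiquaver = 1; crotchet = 8; quaver = 4; quaver = 4; demisemiquaver = 1.
Adding: 8 + 1 + 8 + 4 + 4 + 1 = 26 thirty-second notes.

26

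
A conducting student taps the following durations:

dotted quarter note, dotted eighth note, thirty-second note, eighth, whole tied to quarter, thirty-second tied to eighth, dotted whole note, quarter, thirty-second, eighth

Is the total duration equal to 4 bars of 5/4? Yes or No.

No

One bar of 5/4 = 40 thirty-second notes, so 4 bars = 160.
Each duration in thirty-second notes: dotted quarter note = 12; dotted eighth note = 6; thirty-second note = 1; eighth = 4; whole tied to quarter (whole + quarter) = 40; thirty-second tied to eighth (thirty-second + eighth) = 5; dotted whole note = 48; quarter = 8; thirty-second = 1; eighth = 4.
Sum: 12 + 6 + 1 + 4 + 40 + 5 + 48 + 8 + 1 + 4 = 129.
129 falls short of 160, so the answer is No.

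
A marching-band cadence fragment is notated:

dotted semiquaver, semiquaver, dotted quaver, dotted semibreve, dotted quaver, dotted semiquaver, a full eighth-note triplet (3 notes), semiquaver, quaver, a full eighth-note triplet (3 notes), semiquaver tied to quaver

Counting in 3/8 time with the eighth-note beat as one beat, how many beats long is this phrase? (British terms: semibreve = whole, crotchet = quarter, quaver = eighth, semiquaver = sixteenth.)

24

One eighth-note beat = 4 thirty-second notes.
Express everything in thirty-second notes: dotted semiquaver = 3; semiquaver = 2; dotted quaver = 6; dotted semibreve = 48; dotted quaver = 6; dotted semiquaver = 3; a full eighth-note triplet (3 notes) (three triplet eighths span one quarter) = 8; semiquaver = 2; quaver = 4; a full eighth-note triplet (3 notes) (three triplet eighths span one quarter) = 8; semiquaver tied to quaver (semiquaver + quaver) = 6.
Altogether 3 + 2 + 6 + 48 + 6 + 3 + 8 + 2 + 4 + 8 + 6 = 96.
96 ÷ 4 = 24 beats.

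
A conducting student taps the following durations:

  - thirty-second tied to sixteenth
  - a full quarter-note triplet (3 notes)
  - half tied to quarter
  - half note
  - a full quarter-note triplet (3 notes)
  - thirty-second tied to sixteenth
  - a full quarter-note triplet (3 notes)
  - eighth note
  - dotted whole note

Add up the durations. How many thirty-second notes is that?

In thirty-second notes: thirty-second tied to sixteenth (thirty-second + sixteenth) = 3; a full quarter-note triplet (3 notes) (three triplet quarters span one half) = 16; half tied to quarter (half + quarter) = 24; half note = 16; a full quarter-note triplet (3 notes) (three triplet quarters span one half) = 16; thirty-second tied to sixteenth (thirty-second + sixteenth) = 3; a full quarter-note triplet (3 notes) (three triplet quarters span one half) = 16; eighth note = 4; dotted whole note = 48.
Total: 3 + 16 + 24 + 16 + 16 + 3 + 16 + 4 + 48 = 146 thirty-second notes.

146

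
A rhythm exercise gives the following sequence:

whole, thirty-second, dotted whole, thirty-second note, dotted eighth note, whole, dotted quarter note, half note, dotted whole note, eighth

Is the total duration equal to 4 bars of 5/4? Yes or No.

No

One bar of 5/4 = 40 thirty-second notes, so 4 bars = 160.
Express everything in thirty-second notes: whole = 32; thirty-second = 1; dotted whole = 48; thirty-second note = 1; dotted eighth note = 6; whole = 32; dotted quarter note = 12; half note = 16; dotted whole note = 48; eighth = 4.
Altogether 32 + 1 + 48 + 1 + 6 + 32 + 12 + 16 + 48 + 4 = 200.
200 exceeds 160, so the answer is No.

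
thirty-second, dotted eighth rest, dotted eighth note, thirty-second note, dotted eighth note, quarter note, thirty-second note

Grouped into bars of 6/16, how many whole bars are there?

One bar of 6/16 = 12 thirty-second notes.
Express everything in thirty-second notes: thirty-second = 1; dotted eighth rest = 6; dotted eighth note = 6; thirty-second note = 1; dotted eighth note = 6; quarter note = 8; thirty-second note = 1.
Adding: 1 + 6 + 6 + 1 + 6 + 8 + 1 = 29.
29 ÷ 12 = 2 complete bars with 5 left over.

2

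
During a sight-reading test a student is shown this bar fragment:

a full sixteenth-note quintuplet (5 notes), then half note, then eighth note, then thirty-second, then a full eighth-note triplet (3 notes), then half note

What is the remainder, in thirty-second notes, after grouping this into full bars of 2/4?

5

One bar of 2/4 = 16 thirty-second notes.
Express everything in thirty-second notes: a full sixteenth-note quintuplet (5 notes) (five quintuplet sixteenths span one quarter) = 8; half note = 16; eighth note = 4; thirty-second = 1; a full eighth-note triplet (3 notes) (three triplet eighths span one quarter) = 8; half note = 16.
Altogether 8 + 16 + 4 + 1 + 8 + 16 = 53.
53 ÷ 16 = 3 complete bars with 5 thirty-second notes remaining.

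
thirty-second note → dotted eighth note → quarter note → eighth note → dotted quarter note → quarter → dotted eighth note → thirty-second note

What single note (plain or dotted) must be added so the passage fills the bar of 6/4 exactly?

The bar of 6/4 = 48 thirty-second notes.
In thirty-second notes: thirty-second note = 1; dotted eighth note = 6; quarter note = 8; eighth note = 4; dotted quarter note = 12; quarter = 8; dotted eighth note = 6; thirty-second note = 1.
Sum: 1 + 6 + 8 + 4 + 12 + 8 + 6 + 1 = 46.
Remaining: 48 − 46 = 2 thirty-second notes, which is a sixteenth note.

sixteenth note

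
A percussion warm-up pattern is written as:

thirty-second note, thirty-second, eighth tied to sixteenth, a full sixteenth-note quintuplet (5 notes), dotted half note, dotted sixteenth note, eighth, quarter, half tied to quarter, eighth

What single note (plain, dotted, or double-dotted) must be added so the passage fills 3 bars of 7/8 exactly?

3 bars of 7/8 = 84 thirty-second notes.
In thirty-second notes: thirty-second note = 1; thirty-second = 1; eighth tied to sixteenth (eighth + sixteenth) = 6; a full sixteenth-note quintuplet (5 notes) (five quintuplet sixteenths span one quarter) = 8; dotted half note = 24; dotted sixteenth note = 3; eighth = 4; quarter = 8; half tied to quarter (half + quarter) = 24; eighth = 4.
Altogether 1 + 1 + 6 + 8 + 24 + 3 + 4 + 8 + 24 + 4 = 83.
Remaining: 84 − 83 = 1 thirty-second note, which is a thirty-second note.

thirty-second note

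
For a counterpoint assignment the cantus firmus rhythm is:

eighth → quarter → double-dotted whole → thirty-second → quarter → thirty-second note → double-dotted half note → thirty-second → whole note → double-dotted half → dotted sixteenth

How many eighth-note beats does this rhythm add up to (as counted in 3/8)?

42.5

One eighth-note beat = 4 thirty-second notes.
Convert each value to thirty-second notes: eighth = 4; quarter = 8; double-dotted whole = 56; thirty-second = 1; quarter = 8; thirty-second note = 1; double-dotted half note = 28; thirty-second = 1; whole note = 32; double-dotted half = 28; dotted sixteenth = 3.
Sum: 4 + 8 + 56 + 1 + 8 + 1 + 28 + 1 + 32 + 28 + 3 = 170.
170 ÷ 4 = 42.5 beats.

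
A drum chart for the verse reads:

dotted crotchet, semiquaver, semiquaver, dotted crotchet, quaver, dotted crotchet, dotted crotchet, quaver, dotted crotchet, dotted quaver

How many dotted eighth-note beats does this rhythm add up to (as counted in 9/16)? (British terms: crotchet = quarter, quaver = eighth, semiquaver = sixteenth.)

13

One dotted eighth-note beat = 3 sixteenth notes.
Convert each value to sixteenth notes: dotted crotchet = 6; semiquaver = 1; semiquaver = 1; dotted crotchet = 6; quaver = 2; dotted crotchet = 6; dotted crotchet = 6; quaver = 2; dotted crotchet = 6; dotted quaver = 3.
Total: 6 + 1 + 1 + 6 + 2 + 6 + 6 + 2 + 6 + 3 = 39.
39 ÷ 3 = 13 beats.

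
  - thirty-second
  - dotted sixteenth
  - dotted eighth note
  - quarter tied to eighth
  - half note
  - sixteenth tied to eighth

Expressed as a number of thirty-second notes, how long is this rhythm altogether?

Convert each value to thirty-second notes: thirty-second = 1; dotted sixteenth = 3; dotted eighth note = 6; quarter tied to eighth (quarter + eighth) = 12; half note = 16; sixteenth tied to eighth (sixteenth + eighth) = 6.
Sum: 1 + 3 + 6 + 12 + 16 + 6 = 44 thirty-second notes.

44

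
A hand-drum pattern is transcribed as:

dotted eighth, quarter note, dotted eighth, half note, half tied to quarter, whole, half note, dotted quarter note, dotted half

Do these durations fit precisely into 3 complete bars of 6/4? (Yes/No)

Yes

One bar of 6/4 = 24 sixteenth notes, so 3 bars = 72.
In sixteenth notes: dotted eighth = 3; quarter note = 4; dotted eighth = 3; half note = 8; half tied to quarter (half + quarter) = 12; whole = 16; half note = 8; dotted quarter note = 6; dotted half = 12.
Total: 3 + 4 + 3 + 8 + 12 + 16 + 8 + 6 + 12 = 72.
72 equals 72, so the answer is Yes.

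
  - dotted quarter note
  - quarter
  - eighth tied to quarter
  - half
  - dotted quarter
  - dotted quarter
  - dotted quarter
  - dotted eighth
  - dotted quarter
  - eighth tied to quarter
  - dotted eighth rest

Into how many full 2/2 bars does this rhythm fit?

One bar of 2/2 = 16 sixteenth notes.
Convert each value to sixteenth notes: dotted quarter note = 6; quarter = 4; eighth tied to quarter (eighth + quarter) = 6; half = 8; dotted quarter = 6; dotted quarter = 6; dotted quarter = 6; dotted eighth = 3; dotted quarter = 6; eighth tied to quarter (eighth + quarter) = 6; dotted eighth rest = 3.
Altogether 6 + 4 + 6 + 8 + 6 + 6 + 6 + 3 + 6 + 6 + 3 = 60.
60 ÷ 16 = 3 complete bars with 12 left over.

3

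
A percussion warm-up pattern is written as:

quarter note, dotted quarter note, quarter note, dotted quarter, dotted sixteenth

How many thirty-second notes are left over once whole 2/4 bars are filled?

One bar of 2/4 = 16 thirty-second notes.
Working in thirty-second notes: quarter note = 8; dotted quarter note = 12; quarter note = 8; dotted quarter = 12; dotted sixteenth = 3.
Sum: 8 + 12 + 8 + 12 + 3 = 43.
43 ÷ 16 = 2 complete bars with 11 thirty-second notes remaining.

11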